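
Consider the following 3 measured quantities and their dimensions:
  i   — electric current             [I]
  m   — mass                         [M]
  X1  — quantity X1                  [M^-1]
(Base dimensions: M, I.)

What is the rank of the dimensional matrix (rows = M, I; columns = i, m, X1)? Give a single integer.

2

Exponent matrix [M,I] × [i,m,X1]:
  M: [ 0  1 -1]
  I: [ 1  0  0]
Echelon form has 2 nonzero rows (pivots: i,m)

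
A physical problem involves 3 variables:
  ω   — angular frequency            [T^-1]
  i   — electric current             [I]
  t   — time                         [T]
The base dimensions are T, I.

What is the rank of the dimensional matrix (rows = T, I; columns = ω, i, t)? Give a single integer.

2

Write exponents as rows T,I / cols ω,i,t:
  T: [-1  0  1]
  I: [ 0  1  0]
Row reduction gives pivot columns ω,i; rank = 2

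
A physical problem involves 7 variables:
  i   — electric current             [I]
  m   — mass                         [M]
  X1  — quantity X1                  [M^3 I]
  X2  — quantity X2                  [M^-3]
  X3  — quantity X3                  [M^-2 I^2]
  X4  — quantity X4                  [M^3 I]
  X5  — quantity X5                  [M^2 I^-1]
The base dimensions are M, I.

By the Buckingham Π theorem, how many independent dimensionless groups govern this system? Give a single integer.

5

Dimensional matrix (M×I by i×m×X1×X2×X3×X4×X5):
  M: [ 0  1  3 -3 -2  3  2]
  I: [ 1  0  1  0  2  1 -1]
RREF → pivots at {i,m} ⇒ r = 2
n=7, r=2 ⇒ 5 dimensionless groups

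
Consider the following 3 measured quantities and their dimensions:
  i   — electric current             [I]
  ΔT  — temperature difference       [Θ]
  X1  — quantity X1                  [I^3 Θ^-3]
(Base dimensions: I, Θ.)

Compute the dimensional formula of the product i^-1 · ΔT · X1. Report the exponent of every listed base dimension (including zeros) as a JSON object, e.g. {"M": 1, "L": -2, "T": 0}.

{"I": 2, "Θ": -2}

Write exponents as rows I,Θ / cols i,ΔT,X1:
  I: [ 1  0  3]
  Θ: [ 0  1 -3]
  [I]: (-1)·1+(1)·0+(1)·3 = 2
  [Θ]: (-1)·0+(1)·1+(1)·-3 = -2
⇒ I^2 Θ^-2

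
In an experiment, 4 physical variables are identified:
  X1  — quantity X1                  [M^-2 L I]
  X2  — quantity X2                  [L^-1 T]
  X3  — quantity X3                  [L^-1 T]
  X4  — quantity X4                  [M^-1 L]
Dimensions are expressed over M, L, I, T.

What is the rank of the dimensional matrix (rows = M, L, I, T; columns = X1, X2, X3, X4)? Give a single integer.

3

Dimensional matrix (M×L×I×T by X1×X2×X3×X4):
  M: [-2  0  0 -1]
  L: [ 1 -1 -1  1]
  I: [ 1  0  0  0]
  T: [ 0  1  1  0]
Echelon form has 3 nonzero rows (pivots: X1,X2,X4)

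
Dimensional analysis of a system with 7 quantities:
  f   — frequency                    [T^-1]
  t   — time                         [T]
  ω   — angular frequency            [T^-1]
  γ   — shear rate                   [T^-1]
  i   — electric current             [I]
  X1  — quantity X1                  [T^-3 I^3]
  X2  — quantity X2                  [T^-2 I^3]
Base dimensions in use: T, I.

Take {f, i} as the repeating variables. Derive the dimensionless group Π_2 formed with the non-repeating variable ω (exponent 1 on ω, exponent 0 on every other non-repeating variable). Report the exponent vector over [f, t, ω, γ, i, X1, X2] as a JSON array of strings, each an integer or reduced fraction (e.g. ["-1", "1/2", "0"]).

["-1", "0", "1", "0", "0", "0", "0"]

Exponent matrix [T,I] × [f,t,ω,γ,i,X1,X2]:
  T: [-1  1 -1 -1  0 -3 -2]
  I: [ 0  0  0  0  1  3  3]
RREF → pivots at {f,i} ⇒ r = 2
Repeat: f,i; free: t,ω,γ,X1,X2
RREF:
  r0: [   1   -1    1    1    0    3    2]
  r1: [   0    0    0    0    1    3    3]
Fix exponent of ω at 1, t at 0, γ at 0, X1 at 0, X2 at 0; solve each RREF row for its pivot's exponent:
  r0: exp(f) + (1)·1 = 0 ⇒ exp(f) = -1
  r1: exp(i) + (0)·1 = 0 ⇒ exp(i) = 0
Π_2 = f^-1 · ω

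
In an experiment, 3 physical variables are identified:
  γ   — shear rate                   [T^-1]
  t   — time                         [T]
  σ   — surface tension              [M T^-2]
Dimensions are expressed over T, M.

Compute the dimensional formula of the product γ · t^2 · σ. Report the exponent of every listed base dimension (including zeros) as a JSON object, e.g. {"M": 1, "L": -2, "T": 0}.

{"T": -1, "M": 1}

Dimensional matrix (T×M by γ×t×σ):
  T: [-1  1 -2]
  M: [ 0  0  1]
  [T]: (1)·-1+(2)·1+(1)·-2 = -1
  [M]: (1)·0+(2)·0+(1)·1 = 1
⇒ T^-1 M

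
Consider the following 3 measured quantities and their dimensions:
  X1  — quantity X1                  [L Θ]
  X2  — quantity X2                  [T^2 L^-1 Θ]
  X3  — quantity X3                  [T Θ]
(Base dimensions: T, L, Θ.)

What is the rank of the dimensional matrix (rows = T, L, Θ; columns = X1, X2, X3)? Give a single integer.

2

Write exponents as rows T,L,Θ / cols X1,X2,X3:
  T: [ 0  2  1]
  L: [ 1 -1  0]
  Θ: [ 1  1  1]
RREF → pivots at {X1,X2} ⇒ r = 2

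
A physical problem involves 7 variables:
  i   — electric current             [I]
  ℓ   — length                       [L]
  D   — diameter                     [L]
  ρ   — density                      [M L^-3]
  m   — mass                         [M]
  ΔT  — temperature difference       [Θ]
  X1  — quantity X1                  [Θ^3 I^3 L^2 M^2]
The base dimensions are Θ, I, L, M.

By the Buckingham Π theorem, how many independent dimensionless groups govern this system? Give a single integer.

3

Write exponents as rows Θ,I,L,M / cols i,ℓ,D,ρ,m,ΔT,X1:
  Θ: [ 0  0  0  0  0  1  3]
  I: [ 1  0  0  0  0  0  3]
  L: [ 0  1  1 -3  0  0  2]
  M: [ 0  0  0  1  1  0  2]
Row reduction gives pivot columns i,ℓ,ρ,ΔT; rank = 4
7 vars − rank 4 = 3 Π groups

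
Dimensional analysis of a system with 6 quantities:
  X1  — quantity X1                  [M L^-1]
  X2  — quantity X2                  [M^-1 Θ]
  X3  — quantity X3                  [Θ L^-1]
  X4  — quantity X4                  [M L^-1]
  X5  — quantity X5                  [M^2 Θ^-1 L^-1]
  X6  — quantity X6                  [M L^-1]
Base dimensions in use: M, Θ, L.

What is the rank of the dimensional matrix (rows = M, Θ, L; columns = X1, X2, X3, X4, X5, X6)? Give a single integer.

Exponent matrix [M,Θ,L] × [X1,X2,X3,X4,X5,X6]:
  M: [ 1 -1  0  1  2  1]
  Θ: [ 0  1  1  0 -1  0]
  L: [-1  0 -1 -1 -1 -1]
Echelon form has 2 nonzero rows (pivots: X1,X2)

2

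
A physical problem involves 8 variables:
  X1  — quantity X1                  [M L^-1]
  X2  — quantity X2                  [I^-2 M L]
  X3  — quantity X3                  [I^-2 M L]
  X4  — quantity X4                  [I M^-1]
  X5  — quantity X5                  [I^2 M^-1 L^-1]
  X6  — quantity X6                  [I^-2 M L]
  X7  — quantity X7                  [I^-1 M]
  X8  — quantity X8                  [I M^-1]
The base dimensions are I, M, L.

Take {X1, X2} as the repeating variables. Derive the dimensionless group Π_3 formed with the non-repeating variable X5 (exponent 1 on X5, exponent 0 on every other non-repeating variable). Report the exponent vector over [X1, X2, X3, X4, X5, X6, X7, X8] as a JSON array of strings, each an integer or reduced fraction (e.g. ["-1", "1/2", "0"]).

["0", "1", "0", "0", "1", "0", "0", "0"]

Exponent matrix [I,M,L] × [X1,X2,X3,X4,X5,X6,X7,X8]:
  I: [ 0 -2 -2  1  2 -2 -1  1]
  M: [ 1  1  1 -1 -1  1  1 -1]
  L: [-1  1  1  0 -1  1  0  0]
RREF → pivots at {X1,X2} ⇒ r = 2
Repeat: X1,X2; free: X3,X4,X5,X6,X7,X8
RREF:
  r0: [   1    0    0 -1/2    0    0  1/2 -1/2]
  r1: [   0    1    1 -1/2   -1    1  1/2 -1/2]
  r2: [   0    0    0    0    0    0    0    0]
Fix exponent of X5 at 1, X3 at 0, X4 at 0, X6 at 0, X7 at 0, X8 at 0; solve each RREF row for its pivot's exponent:
  r0: exp(X1) + (0)·1 = 0 ⇒ exp(X1) = 0
  r1: exp(X2) + (-1)·1 = 0 ⇒ exp(X2) = 1
Π_3 = X2 · X5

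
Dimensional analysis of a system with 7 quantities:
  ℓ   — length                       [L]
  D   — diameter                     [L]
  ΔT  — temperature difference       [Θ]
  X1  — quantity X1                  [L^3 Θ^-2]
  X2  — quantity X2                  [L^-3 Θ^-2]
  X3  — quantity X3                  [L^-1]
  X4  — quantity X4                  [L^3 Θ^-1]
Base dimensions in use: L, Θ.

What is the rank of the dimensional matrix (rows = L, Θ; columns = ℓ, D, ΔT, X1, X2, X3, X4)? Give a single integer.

2

Write exponents as rows L,Θ / cols ℓ,D,ΔT,X1,X2,X3,X4:
  L: [ 1  1  0  3 -3 -1  3]
  Θ: [ 0  0  1 -2 -2  0 -1]
Echelon form has 2 nonzero rows (pivots: ℓ,ΔT)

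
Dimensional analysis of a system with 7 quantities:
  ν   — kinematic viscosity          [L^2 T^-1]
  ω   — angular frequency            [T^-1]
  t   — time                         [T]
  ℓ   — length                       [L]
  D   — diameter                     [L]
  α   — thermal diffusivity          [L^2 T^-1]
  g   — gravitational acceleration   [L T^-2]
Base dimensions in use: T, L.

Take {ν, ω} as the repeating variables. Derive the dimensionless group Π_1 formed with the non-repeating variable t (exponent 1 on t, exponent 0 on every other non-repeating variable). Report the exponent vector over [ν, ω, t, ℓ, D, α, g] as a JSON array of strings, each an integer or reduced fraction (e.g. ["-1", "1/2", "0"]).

Dimensional matrix (T×L by ν×ω×t×ℓ×D×α×g):
  T: [-1 -1  1  0  0 -1 -2]
  L: [ 2  0  0  1  1  2  1]
RREF → pivots at {ν,ω} ⇒ r = 2
Repeat: ν,ω; free: t,ℓ,D,α,g
RREF:
  r0: [   1    0    0  1/2  1/2    1  1/2]
  r1: [   0    1   -1 -1/2 -1/2    0  3/2]
Fix exponent of t at 1, ℓ at 0, D at 0, α at 0, g at 0; solve each RREF row for its pivot's exponent:
  r0: exp(ν) + (0)·1 = 0 ⇒ exp(ν) = 0
  r1: exp(ω) + (-1)·1 = 0 ⇒ exp(ω) = 1
Π_1 = ω · t

["0", "1", "1", "0", "0", "0", "0"]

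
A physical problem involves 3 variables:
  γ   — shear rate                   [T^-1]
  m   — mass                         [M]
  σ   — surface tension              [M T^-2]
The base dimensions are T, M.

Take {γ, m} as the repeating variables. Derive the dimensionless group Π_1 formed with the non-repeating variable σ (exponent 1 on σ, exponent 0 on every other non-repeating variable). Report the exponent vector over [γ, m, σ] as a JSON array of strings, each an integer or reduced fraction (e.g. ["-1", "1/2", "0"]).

["-2", "-1", "1"]

Exponent matrix [T,M] × [γ,m,σ]:
  T: [-1  0 -2]
  M: [ 0  1  1]
Row reduction gives pivot columns γ,m; rank = 2
Repeat: γ,m; free: σ
RREF:
  r0: [   1    0    2]
  r1: [   0    1    1]
Fix exponent of σ at 1; solve each RREF row for its pivot's exponent:
  r0: exp(γ) + (2)·1 = 0 ⇒ exp(γ) = -2
  r1: exp(m) + (1)·1 = 0 ⇒ exp(m) = -1
Π_1 = γ^-2 · m^-1 · σ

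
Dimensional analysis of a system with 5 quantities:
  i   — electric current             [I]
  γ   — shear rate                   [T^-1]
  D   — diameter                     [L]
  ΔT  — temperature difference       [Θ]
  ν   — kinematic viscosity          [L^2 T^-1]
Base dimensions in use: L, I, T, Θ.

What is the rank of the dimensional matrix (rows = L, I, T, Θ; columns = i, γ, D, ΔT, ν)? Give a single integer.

Dimensional matrix (L×I×T×Θ by i×γ×D×ΔT×ν):
  L: [ 0  0  1  0  2]
  I: [ 1  0  0  0  0]
  T: [ 0 -1  0  0 -1]
  Θ: [ 0  0  0  1  0]
Row reduction gives pivot columns i,γ,D,ΔT; rank = 4

4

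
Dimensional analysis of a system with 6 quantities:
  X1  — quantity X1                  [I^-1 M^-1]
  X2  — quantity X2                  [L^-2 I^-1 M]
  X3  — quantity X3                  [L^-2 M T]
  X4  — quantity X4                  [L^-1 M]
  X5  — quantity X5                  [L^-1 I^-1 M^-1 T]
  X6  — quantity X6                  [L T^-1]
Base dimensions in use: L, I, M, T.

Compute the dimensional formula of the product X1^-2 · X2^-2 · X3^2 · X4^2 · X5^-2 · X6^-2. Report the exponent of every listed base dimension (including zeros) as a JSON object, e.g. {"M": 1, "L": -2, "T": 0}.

Exponent matrix [L,I,M,T] × [X1,X2,X3,X4,X5,X6]:
  L: [ 0 -2 -2 -1 -1  1]
  I: [-1 -1  0  0 -1  0]
  M: [-1  1  1  1 -1  0]
  T: [ 0  0  1  0  1 -1]
  [L]: (-2)·0+(-2)·-2+(2)·-2+(2)·-1+(-2)·-1+(-2)·1 = -2
  [I]: (-2)·-1+(-2)·-1+(2)·0+(2)·0+(-2)·-1+(-2)·0 = 6
  [M]: (-2)·-1+(-2)·1+(2)·1+(2)·1+(-2)·-1+(-2)·0 = 6
  [T]: (-2)·0+(-2)·0+(2)·1+(2)·0+(-2)·1+(-2)·-1 = 2
⇒ L^-2 I^6 M^6 T^2

{"L": -2, "I": 6, "M": 6, "T": 2}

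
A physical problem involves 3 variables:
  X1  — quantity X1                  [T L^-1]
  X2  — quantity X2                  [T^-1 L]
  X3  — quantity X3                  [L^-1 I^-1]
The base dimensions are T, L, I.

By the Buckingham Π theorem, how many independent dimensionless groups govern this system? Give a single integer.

Dimensional matrix (T×L×I by X1×X2×X3):
  T: [ 1 -1  0]
  L: [-1  1 -1]
  I: [ 0  0 -1]
RREF → pivots at {X1,X3} ⇒ r = 2
3 vars − rank 2 = 1 Π group

1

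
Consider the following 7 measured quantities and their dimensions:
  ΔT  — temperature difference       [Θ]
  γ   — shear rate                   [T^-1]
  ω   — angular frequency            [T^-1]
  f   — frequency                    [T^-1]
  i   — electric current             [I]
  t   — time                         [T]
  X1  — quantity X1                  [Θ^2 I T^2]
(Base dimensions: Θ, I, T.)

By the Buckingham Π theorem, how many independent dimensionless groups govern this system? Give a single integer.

Write exponents as rows Θ,I,T / cols ΔT,γ,ω,f,i,t,X1:
  Θ: [ 1  0  0  0  0  0  2]
  I: [ 0  0  0  0  1  0  1]
  T: [ 0 -1 -1 -1  0  1  2]
RREF → pivots at {ΔT,γ,i} ⇒ r = 3
7 vars − rank 3 = 4 Π groups

4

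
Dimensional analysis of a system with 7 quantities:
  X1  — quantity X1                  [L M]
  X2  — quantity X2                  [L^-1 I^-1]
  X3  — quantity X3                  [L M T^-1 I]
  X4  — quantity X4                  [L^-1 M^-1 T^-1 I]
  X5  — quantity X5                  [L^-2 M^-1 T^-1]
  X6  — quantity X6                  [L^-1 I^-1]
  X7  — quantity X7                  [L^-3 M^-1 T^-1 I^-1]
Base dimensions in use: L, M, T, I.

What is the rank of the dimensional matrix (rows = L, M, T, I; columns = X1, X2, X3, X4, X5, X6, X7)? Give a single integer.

Dimensional matrix (L×M×T×I by X1×X2×X3×X4×X5×X6×X7):
  L: [ 1 -1  1 -1 -2 -1 -3]
  M: [ 1  0  1 -1 -1  0 -1]
  T: [ 0  0 -1 -1 -1  0 -1]
  I: [ 0 -1  1  1  0 -1 -1]
Echelon form has 3 nonzero rows (pivots: X1,X2,X3)

3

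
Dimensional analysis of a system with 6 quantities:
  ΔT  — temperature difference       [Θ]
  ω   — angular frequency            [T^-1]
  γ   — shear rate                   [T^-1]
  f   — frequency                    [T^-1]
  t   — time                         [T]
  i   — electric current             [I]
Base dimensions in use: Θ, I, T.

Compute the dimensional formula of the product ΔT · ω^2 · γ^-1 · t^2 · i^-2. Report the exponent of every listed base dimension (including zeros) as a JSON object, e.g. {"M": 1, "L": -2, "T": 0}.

{"Θ": 1, "I": -2, "T": 1}

Dimensional matrix (Θ×I×T by ΔT×ω×γ×f×t×i):
  Θ: [ 1  0  0  0  0  0]
  I: [ 0  0  0  0  0  1]
  T: [ 0 -1 -1 -1  1  0]
  [Θ]: (1)·1+(2)·0+(-1)·0+(2)·0+(-2)·0 = 1
  [I]: (1)·0+(2)·0+(-1)·0+(2)·0+(-2)·1 = -2
  [T]: (1)·0+(2)·-1+(-1)·-1+(2)·1+(-2)·0 = 1
⇒ Θ I^-2 T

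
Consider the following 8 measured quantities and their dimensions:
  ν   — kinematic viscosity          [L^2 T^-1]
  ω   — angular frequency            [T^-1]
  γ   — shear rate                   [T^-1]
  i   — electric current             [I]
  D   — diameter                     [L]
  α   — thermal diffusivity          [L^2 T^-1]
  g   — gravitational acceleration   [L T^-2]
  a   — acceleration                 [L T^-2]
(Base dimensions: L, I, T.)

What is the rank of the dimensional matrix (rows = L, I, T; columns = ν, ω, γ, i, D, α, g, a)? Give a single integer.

Dimensional matrix (L×I×T by ν×ω×γ×i×D×α×g×a):
  L: [ 2  0  0  0  1  2  1  1]
  I: [ 0  0  0  1  0  0  0  0]
  T: [-1 -1 -1  0  0 -1 -2 -2]
RREF → pivots at {ν,ω,i} ⇒ r = 3

3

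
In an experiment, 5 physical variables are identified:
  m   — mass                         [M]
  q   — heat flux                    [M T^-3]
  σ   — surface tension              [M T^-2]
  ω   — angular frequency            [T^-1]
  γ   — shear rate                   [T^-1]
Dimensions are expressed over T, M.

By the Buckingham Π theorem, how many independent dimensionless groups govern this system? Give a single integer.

Exponent matrix [T,M] × [m,q,σ,ω,γ]:
  T: [ 0 -3 -2 -1 -1]
  M: [ 1  1  1  0  0]
RREF → pivots at {m,q} ⇒ r = 2
n=5, r=2 ⇒ 3 dimensionless groups

3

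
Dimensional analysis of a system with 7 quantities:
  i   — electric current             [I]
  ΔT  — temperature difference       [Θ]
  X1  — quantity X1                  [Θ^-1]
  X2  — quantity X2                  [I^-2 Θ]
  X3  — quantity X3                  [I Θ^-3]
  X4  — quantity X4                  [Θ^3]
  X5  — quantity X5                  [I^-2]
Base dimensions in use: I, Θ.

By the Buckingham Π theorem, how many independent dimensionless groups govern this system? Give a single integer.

Write exponents as rows I,Θ / cols i,ΔT,X1,X2,X3,X4,X5:
  I: [ 1  0  0 -2  1  0 -2]
  Θ: [ 0  1 -1  1 -3  3  0]
RREF → pivots at {i,ΔT} ⇒ r = 2
7 vars − rank 2 = 5 Π groups

5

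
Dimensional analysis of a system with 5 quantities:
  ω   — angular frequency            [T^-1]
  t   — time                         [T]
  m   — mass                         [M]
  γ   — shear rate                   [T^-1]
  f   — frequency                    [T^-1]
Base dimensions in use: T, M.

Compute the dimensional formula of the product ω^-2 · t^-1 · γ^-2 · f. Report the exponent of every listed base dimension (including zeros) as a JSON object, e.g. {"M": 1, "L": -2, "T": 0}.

{"T": 2, "M": 0}

Exponent matrix [T,M] × [ω,t,m,γ,f]:
  T: [-1  1  0 -1 -1]
  M: [ 0  0  1  0  0]
  [T]: (-2)·-1+(-1)·1+(-2)·-1+(1)·-1 = 2
  [M]: (-2)·0+(-1)·0+(-2)·0+(1)·0 = 0
⇒ T^2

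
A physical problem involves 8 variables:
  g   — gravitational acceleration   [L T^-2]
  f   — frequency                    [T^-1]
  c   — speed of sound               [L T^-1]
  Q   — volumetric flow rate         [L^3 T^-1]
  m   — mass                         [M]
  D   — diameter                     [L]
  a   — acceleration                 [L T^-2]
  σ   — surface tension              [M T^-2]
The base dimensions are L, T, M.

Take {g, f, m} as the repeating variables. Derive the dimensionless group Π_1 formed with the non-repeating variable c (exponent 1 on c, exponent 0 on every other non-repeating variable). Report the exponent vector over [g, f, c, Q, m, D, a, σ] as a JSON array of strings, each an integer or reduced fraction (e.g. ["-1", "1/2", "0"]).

["-1", "1", "1", "0", "0", "0", "0", "0"]

Exponent matrix [L,T,M] × [g,f,c,Q,m,D,a,σ]:
  L: [ 1  0  1  3  0  1  1  0]
  T: [-2 -1 -1 -1  0  0 -2 -2]
  M: [ 0  0  0  0  1  0  0  1]
Echelon form has 3 nonzero rows (pivots: g,f,m)
Pivot set = {g,f,m}, free = {c,Q,D,a,σ}
RREF:
  r0: [   1    0    1    3    0    1    1    0]
  r1: [   0    1   -1   -5    0   -2    0    2]
  r2: [   0    0    0    0    1    0    0    1]
Fix exponent of c at 1, Q at 0, D at 0, a at 0, σ at 0; solve each RREF row for its pivot's exponent:
  r0: exp(g) + (1)·1 = 0 ⇒ exp(g) = -1
  r1: exp(f) + (-1)·1 = 0 ⇒ exp(f) = 1
  r2: exp(m) + (0)·1 = 0 ⇒ exp(m) = 0
Π_1 = g^-1 · f · c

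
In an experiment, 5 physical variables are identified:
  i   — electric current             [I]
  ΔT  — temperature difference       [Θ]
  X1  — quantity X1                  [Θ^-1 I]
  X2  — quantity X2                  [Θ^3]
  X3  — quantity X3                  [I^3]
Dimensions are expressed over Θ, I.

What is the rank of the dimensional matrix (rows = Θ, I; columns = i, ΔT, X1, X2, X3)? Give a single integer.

2

Dimensional matrix (Θ×I by i×ΔT×X1×X2×X3):
  Θ: [ 0  1 -1  3  0]
  I: [ 1  0  1  0  3]
RREF → pivots at {i,ΔT} ⇒ r = 2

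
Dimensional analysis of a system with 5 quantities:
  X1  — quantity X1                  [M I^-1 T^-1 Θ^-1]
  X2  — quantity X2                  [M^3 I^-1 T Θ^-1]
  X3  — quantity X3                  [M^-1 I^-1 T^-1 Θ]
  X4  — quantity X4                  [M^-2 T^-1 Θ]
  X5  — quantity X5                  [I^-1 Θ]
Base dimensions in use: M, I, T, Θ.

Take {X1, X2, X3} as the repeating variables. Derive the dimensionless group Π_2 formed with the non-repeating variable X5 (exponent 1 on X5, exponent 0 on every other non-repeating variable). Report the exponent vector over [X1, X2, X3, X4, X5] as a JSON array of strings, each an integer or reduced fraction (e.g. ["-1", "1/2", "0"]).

Dimensional matrix (M×I×T×Θ by X1×X2×X3×X4×X5):
  M: [ 1  3 -1 -2  0]
  I: [-1 -1 -1  0 -1]
  T: [-1  1 -1 -1  0]
  Θ: [-1 -1  1  1  1]
Echelon form has 3 nonzero rows (pivots: X1,X2,X3)
Repeat: X1,X2,X3; free: X4,X5
RREF:
  r0: [   1    0    0    0 -1/2]
  r1: [   0    1    0 -1/2  1/2]
  r2: [   0    0    1  1/2    1]
  r3: [   0    0    0    0    0]
Fix exponent of X5 at 1, X4 at 0; solve each RREF row for its pivot's exponent:
  r0: exp(X1) + (-1/2)·1 = 0 ⇒ exp(X1) = 1/2
  r1: exp(X2) + (1/2)·1 = 0 ⇒ exp(X2) = -1/2
  r2: exp(X3) + (1)·1 = 0 ⇒ exp(X3) = -1
Π_2 = X1^(1/2) · X2^(-1/2) · X3^-1 · X5

["1/2", "-1/2", "-1", "0", "1"]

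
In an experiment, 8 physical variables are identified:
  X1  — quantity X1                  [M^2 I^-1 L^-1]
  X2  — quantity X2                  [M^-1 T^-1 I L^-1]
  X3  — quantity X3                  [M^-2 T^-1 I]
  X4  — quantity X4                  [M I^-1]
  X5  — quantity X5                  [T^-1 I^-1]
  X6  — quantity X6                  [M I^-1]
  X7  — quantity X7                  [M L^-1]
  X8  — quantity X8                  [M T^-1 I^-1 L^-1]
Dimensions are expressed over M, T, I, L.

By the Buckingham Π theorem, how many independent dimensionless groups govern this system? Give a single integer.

5

Exponent matrix [M,T,I,L] × [X1,X2,X3,X4,X5,X6,X7,X8]:
  M: [ 2 -1 -2  1  0  1  1  1]
  T: [ 0 -1 -1  0 -1  0  0 -1]
  I: [-1  1  1 -1 -1 -1  0 -1]
  L: [-1 -1  0  0  0  0 -1 -1]
RREF → pivots at {X1,X2,X3} ⇒ r = 3
n=8, r=3 ⇒ 5 dimensionless groups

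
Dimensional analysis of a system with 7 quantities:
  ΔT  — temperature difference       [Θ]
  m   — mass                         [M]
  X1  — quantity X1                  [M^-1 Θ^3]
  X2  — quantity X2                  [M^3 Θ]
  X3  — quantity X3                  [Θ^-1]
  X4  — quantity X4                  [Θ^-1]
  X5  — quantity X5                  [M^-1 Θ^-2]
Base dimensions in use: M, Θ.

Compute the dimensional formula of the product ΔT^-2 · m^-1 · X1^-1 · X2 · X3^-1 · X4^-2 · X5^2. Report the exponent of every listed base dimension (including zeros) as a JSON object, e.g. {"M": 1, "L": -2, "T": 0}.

Exponent matrix [M,Θ] × [ΔT,m,X1,X2,X3,X4,X5]:
  M: [ 0  1 -1  3  0  0 -1]
  Θ: [ 1  0  3  1 -1 -1 -2]
  [M]: (-2)·0+(-1)·1+(-1)·-1+(1)·3+(-1)·0+(-2)·0+(2)·-1 = 1
  [Θ]: (-2)·1+(-1)·0+(-1)·3+(1)·1+(-1)·-1+(-2)·-1+(2)·-2 = -5
⇒ M Θ^-5

{"M": 1, "Θ": -5}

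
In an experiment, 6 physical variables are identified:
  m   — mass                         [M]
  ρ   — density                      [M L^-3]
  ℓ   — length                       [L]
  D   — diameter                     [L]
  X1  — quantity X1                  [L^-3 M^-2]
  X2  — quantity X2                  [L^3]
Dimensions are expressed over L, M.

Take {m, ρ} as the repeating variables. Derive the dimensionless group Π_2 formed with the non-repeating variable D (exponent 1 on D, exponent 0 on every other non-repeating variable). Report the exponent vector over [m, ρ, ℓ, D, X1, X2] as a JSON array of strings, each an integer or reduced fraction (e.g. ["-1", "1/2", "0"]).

["-1/3", "1/3", "0", "1", "0", "0"]

Write exponents as rows L,M / cols m,ρ,ℓ,D,X1,X2:
  L: [ 0 -3  1  1 -3  3]
  M: [ 1  1  0  0 -2  0]
Row reduction gives pivot columns m,ρ; rank = 2
Pivot set = {m,ρ}, free = {ℓ,D,X1,X2}
RREF:
  r0: [   1    0  1/3  1/3   -3    1]
  r1: [   0    1 -1/3 -1/3    1   -1]
Fix exponent of D at 1, ℓ at 0, X1 at 0, X2 at 0; solve each RREF row for its pivot's exponent:
  r0: exp(m) + (1/3)·1 = 0 ⇒ exp(m) = -1/3
  r1: exp(ρ) + (-1/3)·1 = 0 ⇒ exp(ρ) = 1/3
Π_2 = m^(-1/3) · ρ^(1/3) · D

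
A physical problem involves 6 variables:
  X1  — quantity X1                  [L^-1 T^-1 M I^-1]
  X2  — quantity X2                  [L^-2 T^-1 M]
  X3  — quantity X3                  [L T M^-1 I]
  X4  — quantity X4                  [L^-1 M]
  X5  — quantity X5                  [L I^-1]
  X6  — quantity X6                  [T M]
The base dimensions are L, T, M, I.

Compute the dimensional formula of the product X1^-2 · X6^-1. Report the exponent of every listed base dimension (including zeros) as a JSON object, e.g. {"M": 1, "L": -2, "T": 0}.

{"L": 2, "T": 1, "M": -3, "I": 2}

Exponent matrix [L,T,M,I] × [X1,X2,X3,X4,X5,X6]:
  L: [-1 -2  1 -1  1  0]
  T: [-1 -1  1  0  0  1]
  M: [ 1  1 -1  1  0  1]
  I: [-1  0  1  0 -1  0]
  [L]: (-2)·-1+(-1)·0 = 2
  [T]: (-2)·-1+(-1)·1 = 1
  [M]: (-2)·1+(-1)·1 = -3
  [I]: (-2)·-1+(-1)·0 = 2
⇒ L^2 T M^-3 I^2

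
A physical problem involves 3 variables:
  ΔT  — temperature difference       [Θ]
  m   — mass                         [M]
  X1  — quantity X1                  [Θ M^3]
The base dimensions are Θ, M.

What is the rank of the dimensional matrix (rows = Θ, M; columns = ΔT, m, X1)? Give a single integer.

Write exponents as rows Θ,M / cols ΔT,m,X1:
  Θ: [ 1  0  1]
  M: [ 0  1  3]
RREF → pivots at {ΔT,m} ⇒ r = 2

2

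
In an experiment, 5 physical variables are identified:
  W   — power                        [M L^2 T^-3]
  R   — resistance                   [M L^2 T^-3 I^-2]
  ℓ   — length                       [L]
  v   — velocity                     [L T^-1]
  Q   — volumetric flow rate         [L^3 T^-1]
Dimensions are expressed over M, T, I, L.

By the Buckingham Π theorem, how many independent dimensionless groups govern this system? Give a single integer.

1

Write exponents as rows M,T,I,L / cols W,R,ℓ,v,Q:
  M: [ 1  1  0  0  0]
  T: [-3 -3  0 -1 -1]
  I: [ 0 -2  0  0  0]
  L: [ 2  2  1  1  3]
RREF → pivots at {W,R,ℓ,v} ⇒ r = 4
5 vars − rank 4 = 1 Π group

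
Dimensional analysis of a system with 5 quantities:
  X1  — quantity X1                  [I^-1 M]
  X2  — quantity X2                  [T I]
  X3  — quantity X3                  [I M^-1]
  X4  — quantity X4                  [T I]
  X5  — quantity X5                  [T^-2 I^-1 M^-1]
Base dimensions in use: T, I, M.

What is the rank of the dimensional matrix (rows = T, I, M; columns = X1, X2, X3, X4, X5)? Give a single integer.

Dimensional matrix (T×I×M by X1×X2×X3×X4×X5):
  T: [ 0  1  0  1 -2]
  I: [-1  1  1  1 -1]
  M: [ 1  0 -1  0 -1]
Echelon form has 2 nonzero rows (pivots: X1,X2)

2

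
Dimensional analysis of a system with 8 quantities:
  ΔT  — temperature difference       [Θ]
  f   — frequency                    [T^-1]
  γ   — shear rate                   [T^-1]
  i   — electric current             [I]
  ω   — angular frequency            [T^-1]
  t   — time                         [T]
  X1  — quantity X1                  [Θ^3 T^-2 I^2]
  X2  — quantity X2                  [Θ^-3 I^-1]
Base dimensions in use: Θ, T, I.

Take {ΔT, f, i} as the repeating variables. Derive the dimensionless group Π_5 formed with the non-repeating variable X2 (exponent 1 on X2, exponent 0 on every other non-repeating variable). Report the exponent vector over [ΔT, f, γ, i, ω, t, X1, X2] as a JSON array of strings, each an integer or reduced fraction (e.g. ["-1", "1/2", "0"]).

Dimensional matrix (Θ×T×I by ΔT×f×γ×i×ω×t×X1×X2):
  Θ: [ 1  0  0  0  0  0  3 -3]
  T: [ 0 -1 -1  0 -1  1 -2  0]
  I: [ 0  0  0  1  0  0  2 -1]
Echelon form has 3 nonzero rows (pivots: ΔT,f,i)
Pivot set = {ΔT,f,i}, free = {γ,ω,t,X1,X2}
RREF:
  r0: [   1    0    0    0    0    0    3   -3]
  r1: [   0    1    1    0    1   -1    2    0]
  r2: [   0    0    0    1    0    0    2   -1]
Fix exponent of X2 at 1, γ at 0, ω at 0, t at 0, X1 at 0; solve each RREF row for its pivot's exponent:
  r0: exp(ΔT) + (-3)·1 = 0 ⇒ exp(ΔT) = 3
  r1: exp(f) + (0)·1 = 0 ⇒ exp(f) = 0
  r2: exp(i) + (-1)·1 = 0 ⇒ exp(i) = 1
Π_5 = ΔT^3 · i · X2

["3", "0", "0", "1", "0", "0", "0", "1"]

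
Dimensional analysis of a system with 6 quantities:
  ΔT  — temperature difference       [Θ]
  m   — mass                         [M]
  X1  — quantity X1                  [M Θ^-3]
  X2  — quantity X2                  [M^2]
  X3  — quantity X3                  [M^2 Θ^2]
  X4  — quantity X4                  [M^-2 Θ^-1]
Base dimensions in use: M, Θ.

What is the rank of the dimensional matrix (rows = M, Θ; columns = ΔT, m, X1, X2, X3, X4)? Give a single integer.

Dimensional matrix (M×Θ by ΔT×m×X1×X2×X3×X4):
  M: [ 0  1  1  2  2 -2]
  Θ: [ 1  0 -3  0  2 -1]
Row reduction gives pivot columns ΔT,m; rank = 2

2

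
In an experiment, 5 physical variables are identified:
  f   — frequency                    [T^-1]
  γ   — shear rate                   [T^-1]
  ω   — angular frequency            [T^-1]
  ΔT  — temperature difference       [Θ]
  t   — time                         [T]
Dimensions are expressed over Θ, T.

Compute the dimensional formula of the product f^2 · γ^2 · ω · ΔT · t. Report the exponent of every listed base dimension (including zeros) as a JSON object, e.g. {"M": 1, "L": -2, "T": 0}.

Exponent matrix [Θ,T] × [f,γ,ω,ΔT,t]:
  Θ: [ 0  0  0  1  0]
  T: [-1 -1 -1  0  1]
  [Θ]: (2)·0+(2)·0+(1)·0+(1)·1+(1)·0 = 1
  [T]: (2)·-1+(2)·-1+(1)·-1+(1)·0+(1)·1 = -4
⇒ Θ T^-4

{"Θ": 1, "T": -4}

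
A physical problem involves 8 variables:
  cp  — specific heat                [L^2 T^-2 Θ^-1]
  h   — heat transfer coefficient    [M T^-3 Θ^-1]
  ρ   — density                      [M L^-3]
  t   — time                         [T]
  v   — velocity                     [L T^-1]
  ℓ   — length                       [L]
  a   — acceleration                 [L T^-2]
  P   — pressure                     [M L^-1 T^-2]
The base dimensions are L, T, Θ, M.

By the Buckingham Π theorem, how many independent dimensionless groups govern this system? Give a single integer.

Exponent matrix [L,T,Θ,M] × [cp,h,ρ,t,v,ℓ,a,P]:
  L: [ 2  0 -3  0  1  1  1 -1]
  T: [-2 -3  0  1 -1  0 -2 -2]
  Θ: [-1 -1  0  0  0  0  0  0]
  M: [ 0  1  1  0  0  0  0  1]
Row reduction gives pivot columns cp,h,ρ,t; rank = 4
8 vars − rank 4 = 4 Π groups

4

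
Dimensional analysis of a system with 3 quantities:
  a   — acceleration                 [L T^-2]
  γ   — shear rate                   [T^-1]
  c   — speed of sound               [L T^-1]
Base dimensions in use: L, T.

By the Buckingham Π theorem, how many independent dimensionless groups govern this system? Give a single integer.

Write exponents as rows L,T / cols a,γ,c:
  L: [ 1  0  1]
  T: [-2 -1 -1]
RREF → pivots at {a,γ} ⇒ r = 2
Π count = n − r = 3 − 2 = 1

1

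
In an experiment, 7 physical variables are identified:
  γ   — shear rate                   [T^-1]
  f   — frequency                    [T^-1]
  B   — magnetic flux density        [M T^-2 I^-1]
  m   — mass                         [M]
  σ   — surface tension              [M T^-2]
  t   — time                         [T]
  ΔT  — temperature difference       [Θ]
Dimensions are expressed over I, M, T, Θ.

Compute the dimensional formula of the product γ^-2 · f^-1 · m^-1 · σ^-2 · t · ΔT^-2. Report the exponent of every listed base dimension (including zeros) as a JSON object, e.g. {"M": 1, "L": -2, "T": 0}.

{"I": 0, "M": -3, "T": 8, "Θ": -2}

Dimensional matrix (I×M×T×Θ by γ×f×B×m×σ×t×ΔT):
  I: [ 0  0 -1  0  0  0  0]
  M: [ 0  0  1  1  1  0  0]
  T: [-1 -1 -2  0 -2  1  0]
  Θ: [ 0  0  0  0  0  0  1]
  [I]: (-2)·0+(-1)·0+(-1)·0+(-2)·0+(1)·0+(-2)·0 = 0
  [M]: (-2)·0+(-1)·0+(-1)·1+(-2)·1+(1)·0+(-2)·0 = -3
  [T]: (-2)·-1+(-1)·-1+(-1)·0+(-2)·-2+(1)·1+(-2)·0 = 8
  [Θ]: (-2)·0+(-1)·0+(-1)·0+(-2)·0+(1)·0+(-2)·1 = -2
⇒ M^-3 T^8 Θ^-2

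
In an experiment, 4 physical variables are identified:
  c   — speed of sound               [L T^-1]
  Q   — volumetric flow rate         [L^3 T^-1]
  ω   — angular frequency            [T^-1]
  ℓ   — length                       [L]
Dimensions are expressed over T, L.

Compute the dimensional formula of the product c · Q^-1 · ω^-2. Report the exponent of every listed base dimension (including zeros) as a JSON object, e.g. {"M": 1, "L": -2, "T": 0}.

{"T": 2, "L": -2}

Write exponents as rows T,L / cols c,Q,ω,ℓ:
  T: [-1 -1 -1  0]
  L: [ 1  3  0  1]
  [T]: (1)·-1+(-1)·-1+(-2)·-1 = 2
  [L]: (1)·1+(-1)·3+(-2)·0 = -2
⇒ T^2 L^-2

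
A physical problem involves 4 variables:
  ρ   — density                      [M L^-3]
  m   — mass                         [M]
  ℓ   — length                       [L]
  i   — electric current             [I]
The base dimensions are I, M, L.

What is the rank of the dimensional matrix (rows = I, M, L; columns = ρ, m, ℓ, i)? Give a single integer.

Dimensional matrix (I×M×L by ρ×m×ℓ×i):
  I: [ 0  0  0  1]
  M: [ 1  1  0  0]
  L: [-3  0  1  0]
RREF → pivots at {ρ,m,i} ⇒ r = 3

3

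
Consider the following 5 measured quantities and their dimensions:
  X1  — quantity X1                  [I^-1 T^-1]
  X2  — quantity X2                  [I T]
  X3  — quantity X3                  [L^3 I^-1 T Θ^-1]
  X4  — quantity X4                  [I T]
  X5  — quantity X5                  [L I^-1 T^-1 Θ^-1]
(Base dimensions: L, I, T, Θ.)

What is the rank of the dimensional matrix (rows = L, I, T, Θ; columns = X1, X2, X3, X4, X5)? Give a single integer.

3

Write exponents as rows L,I,T,Θ / cols X1,X2,X3,X4,X5:
  L: [ 0  0  3  0  1]
  I: [-1  1 -1  1 -1]
  T: [-1  1  1  1 -1]
  Θ: [ 0  0 -1  0 -1]
Row reduction gives pivot columns X1,X3,X5; rank = 3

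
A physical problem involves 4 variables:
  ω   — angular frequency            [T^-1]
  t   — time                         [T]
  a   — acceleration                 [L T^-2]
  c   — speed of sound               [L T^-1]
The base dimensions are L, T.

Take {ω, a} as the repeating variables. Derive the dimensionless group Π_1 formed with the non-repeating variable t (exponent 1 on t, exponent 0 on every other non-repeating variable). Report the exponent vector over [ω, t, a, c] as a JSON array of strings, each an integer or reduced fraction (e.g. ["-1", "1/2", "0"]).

["1", "1", "0", "0"]

Exponent matrix [L,T] × [ω,t,a,c]:
  L: [ 0  0  1  1]
  T: [-1  1 -2 -1]
Echelon form has 2 nonzero rows (pivots: ω,a)
Repeat: ω,a; free: t,c
RREF:
  r0: [   1   -1    0   -1]
  r1: [   0    0    1    1]
Fix exponent of t at 1, c at 0; solve each RREF row for its pivot's exponent:
  r0: exp(ω) + (-1)·1 = 0 ⇒ exp(ω) = 1
  r1: exp(a) + (0)·1 = 0 ⇒ exp(a) = 0
Π_1 = ω · t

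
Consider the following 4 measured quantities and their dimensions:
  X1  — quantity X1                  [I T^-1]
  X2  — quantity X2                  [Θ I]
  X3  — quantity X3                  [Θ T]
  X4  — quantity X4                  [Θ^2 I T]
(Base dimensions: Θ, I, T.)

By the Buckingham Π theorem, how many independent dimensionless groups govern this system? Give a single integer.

2

Exponent matrix [Θ,I,T] × [X1,X2,X3,X4]:
  Θ: [ 0  1  1  2]
  I: [ 1  1  0  1]
  T: [-1  0  1  1]
Row reduction gives pivot columns X1,X2; rank = 2
4 vars − rank 2 = 2 Π groups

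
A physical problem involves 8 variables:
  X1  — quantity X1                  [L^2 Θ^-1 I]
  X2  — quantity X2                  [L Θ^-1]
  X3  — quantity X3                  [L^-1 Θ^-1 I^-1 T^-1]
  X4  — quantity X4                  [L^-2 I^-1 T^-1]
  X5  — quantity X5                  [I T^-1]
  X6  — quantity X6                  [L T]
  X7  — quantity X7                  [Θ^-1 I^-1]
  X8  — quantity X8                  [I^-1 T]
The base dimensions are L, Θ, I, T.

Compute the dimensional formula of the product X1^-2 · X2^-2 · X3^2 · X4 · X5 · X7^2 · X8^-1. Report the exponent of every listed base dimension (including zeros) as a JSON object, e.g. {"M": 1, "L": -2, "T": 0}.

Dimensional matrix (L×Θ×I×T by X1×X2×X3×X4×X5×X6×X7×X8):
  L: [ 2  1 -1 -2  0  1  0  0]
  Θ: [-1 -1 -1  0  0  0 -1  0]
  I: [ 1  0 -1 -1  1  0 -1 -1]
  T: [ 0  0 -1 -1 -1  1  0  1]
  [L]: (-2)·2+(-2)·1+(2)·-1+(1)·-2+(1)·0+(2)·0+(-1)·0 = -10
  [Θ]: (-2)·-1+(-2)·-1+(2)·-1+(1)·0+(1)·0+(2)·-1+(-1)·0 = 0
  [I]: (-2)·1+(-2)·0+(2)·-1+(1)·-1+(1)·1+(2)·-1+(-1)·-1 = -5
  [T]: (-2)·0+(-2)·0+(2)·-1+(1)·-1+(1)·-1+(2)·0+(-1)·1 = -5
⇒ L^-10 I^-5 T^-5

{"L": -10, "Θ": 0, "I": -5, "T": -5}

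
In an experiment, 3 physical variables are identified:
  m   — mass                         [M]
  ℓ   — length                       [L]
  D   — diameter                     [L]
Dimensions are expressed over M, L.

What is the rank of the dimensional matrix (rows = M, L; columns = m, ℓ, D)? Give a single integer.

2

Write exponents as rows M,L / cols m,ℓ,D:
  M: [ 1  0  0]
  L: [ 0  1  1]
Echelon form has 2 nonzero rows (pivots: m,ℓ)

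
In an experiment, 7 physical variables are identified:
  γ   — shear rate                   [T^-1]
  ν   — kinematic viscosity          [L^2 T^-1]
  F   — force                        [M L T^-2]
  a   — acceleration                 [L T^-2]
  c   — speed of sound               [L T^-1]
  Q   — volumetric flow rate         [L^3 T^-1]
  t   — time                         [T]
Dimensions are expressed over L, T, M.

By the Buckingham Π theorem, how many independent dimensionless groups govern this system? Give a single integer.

4

Exponent matrix [L,T,M] × [γ,ν,F,a,c,Q,t]:
  L: [ 0  2  1  1  1  3  0]
  T: [-1 -1 -2 -2 -1 -1  1]
  M: [ 0  0  1  0  0  0  0]
Echelon form has 3 nonzero rows (pivots: γ,ν,F)
n=7, r=3 ⇒ 4 dimensionless groups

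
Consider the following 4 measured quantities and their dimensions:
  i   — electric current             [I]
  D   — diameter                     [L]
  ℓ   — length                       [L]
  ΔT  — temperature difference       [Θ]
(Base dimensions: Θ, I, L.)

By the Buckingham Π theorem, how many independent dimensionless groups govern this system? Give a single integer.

1

Exponent matrix [Θ,I,L] × [i,D,ℓ,ΔT]:
  Θ: [ 0  0  0  1]
  I: [ 1  0  0  0]
  L: [ 0  1  1  0]
Row reduction gives pivot columns i,D,ΔT; rank = 3
Π count = n − r = 4 − 3 = 1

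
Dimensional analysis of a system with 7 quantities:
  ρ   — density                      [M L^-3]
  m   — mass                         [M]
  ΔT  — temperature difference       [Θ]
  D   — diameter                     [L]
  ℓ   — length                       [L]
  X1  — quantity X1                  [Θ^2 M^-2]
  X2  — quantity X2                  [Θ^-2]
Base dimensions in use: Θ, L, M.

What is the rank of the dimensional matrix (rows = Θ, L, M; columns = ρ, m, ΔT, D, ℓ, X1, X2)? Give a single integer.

Write exponents as rows Θ,L,M / cols ρ,m,ΔT,D,ℓ,X1,X2:
  Θ: [ 0  0  1  0  0  2 -2]
  L: [-3  0  0  1  1  0  0]
  M: [ 1  1  0  0  0 -2  0]
RREF → pivots at {ρ,m,ΔT} ⇒ r = 3

3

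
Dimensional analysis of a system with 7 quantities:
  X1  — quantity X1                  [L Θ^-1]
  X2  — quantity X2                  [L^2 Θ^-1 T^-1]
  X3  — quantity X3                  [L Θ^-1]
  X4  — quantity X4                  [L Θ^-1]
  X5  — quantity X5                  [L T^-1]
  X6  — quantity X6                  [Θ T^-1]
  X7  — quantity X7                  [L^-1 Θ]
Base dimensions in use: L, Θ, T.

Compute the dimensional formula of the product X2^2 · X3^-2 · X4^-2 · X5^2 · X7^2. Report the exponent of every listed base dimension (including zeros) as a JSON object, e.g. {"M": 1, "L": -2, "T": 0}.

{"L": 0, "Θ": 4, "T": -4}

Exponent matrix [L,Θ,T] × [X1,X2,X3,X4,X5,X6,X7]:
  L: [ 1  2  1  1  1  0 -1]
  Θ: [-1 -1 -1 -1  0  1  1]
  T: [ 0 -1  0  0 -1 -1  0]
  [L]: (2)·2+(-2)·1+(-2)·1+(2)·1+(2)·-1 = 0
  [Θ]: (2)·-1+(-2)·-1+(-2)·-1+(2)·0+(2)·1 = 4
  [T]: (2)·-1+(-2)·0+(-2)·0+(2)·-1+(2)·0 = -4
⇒ Θ^4 T^-4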